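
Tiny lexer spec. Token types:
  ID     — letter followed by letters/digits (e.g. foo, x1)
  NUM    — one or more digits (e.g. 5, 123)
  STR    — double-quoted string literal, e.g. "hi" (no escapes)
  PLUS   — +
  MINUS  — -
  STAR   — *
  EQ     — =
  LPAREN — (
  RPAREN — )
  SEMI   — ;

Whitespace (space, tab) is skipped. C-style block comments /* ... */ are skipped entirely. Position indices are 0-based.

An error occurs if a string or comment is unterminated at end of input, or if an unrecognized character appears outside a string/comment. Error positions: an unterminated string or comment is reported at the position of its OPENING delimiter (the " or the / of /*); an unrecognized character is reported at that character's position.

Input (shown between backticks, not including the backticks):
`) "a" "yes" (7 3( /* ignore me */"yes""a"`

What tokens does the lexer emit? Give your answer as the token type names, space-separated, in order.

Answer: RPAREN STR STR LPAREN NUM NUM LPAREN STR STR

Derivation:
pos=0: emit RPAREN ')'
pos=2: enter STRING mode
pos=2: emit STR "a" (now at pos=5)
pos=6: enter STRING mode
pos=6: emit STR "yes" (now at pos=11)
pos=12: emit LPAREN '('
pos=13: emit NUM '7' (now at pos=14)
pos=15: emit NUM '3' (now at pos=16)
pos=16: emit LPAREN '('
pos=18: enter COMMENT mode (saw '/*')
exit COMMENT mode (now at pos=33)
pos=33: enter STRING mode
pos=33: emit STR "yes" (now at pos=38)
pos=38: enter STRING mode
pos=38: emit STR "a" (now at pos=41)
DONE. 9 tokens: [RPAREN, STR, STR, LPAREN, NUM, NUM, LPAREN, STR, STR]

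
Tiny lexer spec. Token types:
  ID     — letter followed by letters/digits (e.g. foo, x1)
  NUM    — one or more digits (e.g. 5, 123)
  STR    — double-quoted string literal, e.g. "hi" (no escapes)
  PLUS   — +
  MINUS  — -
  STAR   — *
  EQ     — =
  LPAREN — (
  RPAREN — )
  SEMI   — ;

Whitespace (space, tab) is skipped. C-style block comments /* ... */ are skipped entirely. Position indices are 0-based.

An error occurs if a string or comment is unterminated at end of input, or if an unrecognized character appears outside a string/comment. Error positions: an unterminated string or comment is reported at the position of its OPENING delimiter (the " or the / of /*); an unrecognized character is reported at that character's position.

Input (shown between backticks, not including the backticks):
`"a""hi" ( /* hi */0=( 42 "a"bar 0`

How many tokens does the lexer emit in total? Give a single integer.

pos=0: enter STRING mode
pos=0: emit STR "a" (now at pos=3)
pos=3: enter STRING mode
pos=3: emit STR "hi" (now at pos=7)
pos=8: emit LPAREN '('
pos=10: enter COMMENT mode (saw '/*')
exit COMMENT mode (now at pos=18)
pos=18: emit NUM '0' (now at pos=19)
pos=19: emit EQ '='
pos=20: emit LPAREN '('
pos=22: emit NUM '42' (now at pos=24)
pos=25: enter STRING mode
pos=25: emit STR "a" (now at pos=28)
pos=28: emit ID 'bar' (now at pos=31)
pos=32: emit NUM '0' (now at pos=33)
DONE. 10 tokens: [STR, STR, LPAREN, NUM, EQ, LPAREN, NUM, STR, ID, NUM]

Answer: 10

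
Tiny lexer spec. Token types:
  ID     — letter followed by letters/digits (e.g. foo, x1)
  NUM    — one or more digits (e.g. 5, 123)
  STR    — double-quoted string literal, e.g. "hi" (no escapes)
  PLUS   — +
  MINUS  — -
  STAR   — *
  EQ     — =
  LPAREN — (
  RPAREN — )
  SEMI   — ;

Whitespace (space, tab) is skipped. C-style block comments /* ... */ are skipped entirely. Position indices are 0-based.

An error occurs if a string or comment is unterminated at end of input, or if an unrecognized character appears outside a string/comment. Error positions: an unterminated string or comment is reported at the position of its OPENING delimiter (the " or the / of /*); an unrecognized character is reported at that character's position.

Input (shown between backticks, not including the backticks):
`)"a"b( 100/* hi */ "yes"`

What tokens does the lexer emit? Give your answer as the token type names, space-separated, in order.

Answer: RPAREN STR ID LPAREN NUM STR

Derivation:
pos=0: emit RPAREN ')'
pos=1: enter STRING mode
pos=1: emit STR "a" (now at pos=4)
pos=4: emit ID 'b' (now at pos=5)
pos=5: emit LPAREN '('
pos=7: emit NUM '100' (now at pos=10)
pos=10: enter COMMENT mode (saw '/*')
exit COMMENT mode (now at pos=18)
pos=19: enter STRING mode
pos=19: emit STR "yes" (now at pos=24)
DONE. 6 tokens: [RPAREN, STR, ID, LPAREN, NUM, STR]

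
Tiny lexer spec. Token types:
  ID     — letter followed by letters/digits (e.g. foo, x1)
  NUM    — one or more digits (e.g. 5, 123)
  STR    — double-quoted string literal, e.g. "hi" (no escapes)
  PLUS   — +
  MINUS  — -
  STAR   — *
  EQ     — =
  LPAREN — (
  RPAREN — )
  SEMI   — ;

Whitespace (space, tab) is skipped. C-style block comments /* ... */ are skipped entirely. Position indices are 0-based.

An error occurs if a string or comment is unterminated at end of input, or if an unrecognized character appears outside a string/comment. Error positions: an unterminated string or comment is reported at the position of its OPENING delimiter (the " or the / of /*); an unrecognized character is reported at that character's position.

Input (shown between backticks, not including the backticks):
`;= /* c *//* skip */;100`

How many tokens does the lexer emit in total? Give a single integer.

pos=0: emit SEMI ';'
pos=1: emit EQ '='
pos=3: enter COMMENT mode (saw '/*')
exit COMMENT mode (now at pos=10)
pos=10: enter COMMENT mode (saw '/*')
exit COMMENT mode (now at pos=20)
pos=20: emit SEMI ';'
pos=21: emit NUM '100' (now at pos=24)
DONE. 4 tokens: [SEMI, EQ, SEMI, NUM]

Answer: 4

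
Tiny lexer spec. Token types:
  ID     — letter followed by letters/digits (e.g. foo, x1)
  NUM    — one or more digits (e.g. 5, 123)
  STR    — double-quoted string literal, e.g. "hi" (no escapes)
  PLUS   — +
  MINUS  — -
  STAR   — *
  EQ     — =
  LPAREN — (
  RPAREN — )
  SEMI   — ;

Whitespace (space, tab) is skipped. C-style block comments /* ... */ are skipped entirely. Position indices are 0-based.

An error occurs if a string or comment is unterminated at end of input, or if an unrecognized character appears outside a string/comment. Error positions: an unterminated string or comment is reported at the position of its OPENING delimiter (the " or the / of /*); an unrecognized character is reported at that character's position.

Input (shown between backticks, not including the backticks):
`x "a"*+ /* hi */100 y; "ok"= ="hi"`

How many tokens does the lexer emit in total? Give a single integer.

Answer: 11

Derivation:
pos=0: emit ID 'x' (now at pos=1)
pos=2: enter STRING mode
pos=2: emit STR "a" (now at pos=5)
pos=5: emit STAR '*'
pos=6: emit PLUS '+'
pos=8: enter COMMENT mode (saw '/*')
exit COMMENT mode (now at pos=16)
pos=16: emit NUM '100' (now at pos=19)
pos=20: emit ID 'y' (now at pos=21)
pos=21: emit SEMI ';'
pos=23: enter STRING mode
pos=23: emit STR "ok" (now at pos=27)
pos=27: emit EQ '='
pos=29: emit EQ '='
pos=30: enter STRING mode
pos=30: emit STR "hi" (now at pos=34)
DONE. 11 tokens: [ID, STR, STAR, PLUS, NUM, ID, SEMI, STR, EQ, EQ, STR]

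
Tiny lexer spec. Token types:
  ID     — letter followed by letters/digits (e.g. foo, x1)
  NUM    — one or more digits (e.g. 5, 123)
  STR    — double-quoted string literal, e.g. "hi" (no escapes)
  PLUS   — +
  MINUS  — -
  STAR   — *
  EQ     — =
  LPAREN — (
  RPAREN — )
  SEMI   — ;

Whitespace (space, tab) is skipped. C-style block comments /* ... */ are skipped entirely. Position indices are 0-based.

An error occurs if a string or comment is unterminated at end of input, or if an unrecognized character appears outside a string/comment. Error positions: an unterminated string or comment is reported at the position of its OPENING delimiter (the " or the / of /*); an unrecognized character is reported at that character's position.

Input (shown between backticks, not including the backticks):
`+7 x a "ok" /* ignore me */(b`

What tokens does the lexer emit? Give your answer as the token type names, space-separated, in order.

Answer: PLUS NUM ID ID STR LPAREN ID

Derivation:
pos=0: emit PLUS '+'
pos=1: emit NUM '7' (now at pos=2)
pos=3: emit ID 'x' (now at pos=4)
pos=5: emit ID 'a' (now at pos=6)
pos=7: enter STRING mode
pos=7: emit STR "ok" (now at pos=11)
pos=12: enter COMMENT mode (saw '/*')
exit COMMENT mode (now at pos=27)
pos=27: emit LPAREN '('
pos=28: emit ID 'b' (now at pos=29)
DONE. 7 tokens: [PLUS, NUM, ID, ID, STR, LPAREN, ID]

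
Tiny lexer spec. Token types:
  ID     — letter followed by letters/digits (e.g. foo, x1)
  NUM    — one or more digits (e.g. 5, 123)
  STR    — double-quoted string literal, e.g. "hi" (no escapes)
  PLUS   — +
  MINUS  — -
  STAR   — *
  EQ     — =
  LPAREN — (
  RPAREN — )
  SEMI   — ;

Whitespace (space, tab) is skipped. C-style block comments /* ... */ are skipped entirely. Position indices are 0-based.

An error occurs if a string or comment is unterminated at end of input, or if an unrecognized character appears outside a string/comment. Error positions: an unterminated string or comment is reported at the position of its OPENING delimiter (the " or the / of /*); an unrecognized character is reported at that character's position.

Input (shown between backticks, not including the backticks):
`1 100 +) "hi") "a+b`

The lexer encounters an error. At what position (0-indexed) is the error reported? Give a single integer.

Answer: 15

Derivation:
pos=0: emit NUM '1' (now at pos=1)
pos=2: emit NUM '100' (now at pos=5)
pos=6: emit PLUS '+'
pos=7: emit RPAREN ')'
pos=9: enter STRING mode
pos=9: emit STR "hi" (now at pos=13)
pos=13: emit RPAREN ')'
pos=15: enter STRING mode
pos=15: ERROR — unterminated string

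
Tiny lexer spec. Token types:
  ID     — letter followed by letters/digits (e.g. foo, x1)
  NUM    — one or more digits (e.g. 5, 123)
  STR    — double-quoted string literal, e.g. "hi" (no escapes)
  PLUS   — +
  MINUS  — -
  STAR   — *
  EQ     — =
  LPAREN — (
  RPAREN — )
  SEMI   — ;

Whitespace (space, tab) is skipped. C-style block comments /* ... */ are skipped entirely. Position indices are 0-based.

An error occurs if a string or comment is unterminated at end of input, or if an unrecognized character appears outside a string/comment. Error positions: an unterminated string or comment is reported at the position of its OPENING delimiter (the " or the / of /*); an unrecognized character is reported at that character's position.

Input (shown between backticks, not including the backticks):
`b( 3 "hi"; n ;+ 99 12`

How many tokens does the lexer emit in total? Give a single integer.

Answer: 10

Derivation:
pos=0: emit ID 'b' (now at pos=1)
pos=1: emit LPAREN '('
pos=3: emit NUM '3' (now at pos=4)
pos=5: enter STRING mode
pos=5: emit STR "hi" (now at pos=9)
pos=9: emit SEMI ';'
pos=11: emit ID 'n' (now at pos=12)
pos=13: emit SEMI ';'
pos=14: emit PLUS '+'
pos=16: emit NUM '99' (now at pos=18)
pos=19: emit NUM '12' (now at pos=21)
DONE. 10 tokens: [ID, LPAREN, NUM, STR, SEMI, ID, SEMI, PLUS, NUM, NUM]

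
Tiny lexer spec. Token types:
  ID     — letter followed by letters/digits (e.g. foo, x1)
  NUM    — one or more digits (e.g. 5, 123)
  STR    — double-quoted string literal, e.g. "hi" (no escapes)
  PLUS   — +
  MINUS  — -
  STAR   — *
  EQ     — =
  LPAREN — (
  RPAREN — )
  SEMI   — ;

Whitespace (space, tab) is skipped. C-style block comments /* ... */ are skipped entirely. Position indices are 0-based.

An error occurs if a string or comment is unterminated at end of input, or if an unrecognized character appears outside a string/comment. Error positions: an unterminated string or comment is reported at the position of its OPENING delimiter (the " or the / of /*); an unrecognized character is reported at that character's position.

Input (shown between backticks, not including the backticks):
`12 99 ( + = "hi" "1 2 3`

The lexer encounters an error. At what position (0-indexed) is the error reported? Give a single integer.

Answer: 17

Derivation:
pos=0: emit NUM '12' (now at pos=2)
pos=3: emit NUM '99' (now at pos=5)
pos=6: emit LPAREN '('
pos=8: emit PLUS '+'
pos=10: emit EQ '='
pos=12: enter STRING mode
pos=12: emit STR "hi" (now at pos=16)
pos=17: enter STRING mode
pos=17: ERROR — unterminated string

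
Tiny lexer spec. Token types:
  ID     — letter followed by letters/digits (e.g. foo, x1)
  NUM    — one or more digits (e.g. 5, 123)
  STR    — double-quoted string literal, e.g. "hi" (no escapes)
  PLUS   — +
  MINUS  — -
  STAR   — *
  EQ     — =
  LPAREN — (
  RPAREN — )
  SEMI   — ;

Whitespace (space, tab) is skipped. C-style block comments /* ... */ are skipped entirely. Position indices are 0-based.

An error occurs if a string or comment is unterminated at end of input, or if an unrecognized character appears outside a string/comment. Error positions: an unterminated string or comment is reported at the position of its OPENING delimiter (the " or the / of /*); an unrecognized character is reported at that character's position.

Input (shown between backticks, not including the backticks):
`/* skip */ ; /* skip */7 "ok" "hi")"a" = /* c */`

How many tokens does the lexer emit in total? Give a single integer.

pos=0: enter COMMENT mode (saw '/*')
exit COMMENT mode (now at pos=10)
pos=11: emit SEMI ';'
pos=13: enter COMMENT mode (saw '/*')
exit COMMENT mode (now at pos=23)
pos=23: emit NUM '7' (now at pos=24)
pos=25: enter STRING mode
pos=25: emit STR "ok" (now at pos=29)
pos=30: enter STRING mode
pos=30: emit STR "hi" (now at pos=34)
pos=34: emit RPAREN ')'
pos=35: enter STRING mode
pos=35: emit STR "a" (now at pos=38)
pos=39: emit EQ '='
pos=41: enter COMMENT mode (saw '/*')
exit COMMENT mode (now at pos=48)
DONE. 7 tokens: [SEMI, NUM, STR, STR, RPAREN, STR, EQ]

Answer: 7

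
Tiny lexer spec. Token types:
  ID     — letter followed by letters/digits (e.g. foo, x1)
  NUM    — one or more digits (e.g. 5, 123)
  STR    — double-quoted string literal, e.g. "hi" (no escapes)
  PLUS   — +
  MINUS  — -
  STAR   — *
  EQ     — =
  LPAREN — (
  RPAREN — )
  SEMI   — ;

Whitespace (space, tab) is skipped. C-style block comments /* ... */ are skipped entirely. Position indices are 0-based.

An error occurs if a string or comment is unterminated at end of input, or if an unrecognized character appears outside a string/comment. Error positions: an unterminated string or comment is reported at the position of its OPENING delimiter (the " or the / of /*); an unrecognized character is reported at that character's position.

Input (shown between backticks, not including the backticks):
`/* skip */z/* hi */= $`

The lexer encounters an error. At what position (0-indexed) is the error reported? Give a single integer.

pos=0: enter COMMENT mode (saw '/*')
exit COMMENT mode (now at pos=10)
pos=10: emit ID 'z' (now at pos=11)
pos=11: enter COMMENT mode (saw '/*')
exit COMMENT mode (now at pos=19)
pos=19: emit EQ '='
pos=21: ERROR — unrecognized char '$'

Answer: 21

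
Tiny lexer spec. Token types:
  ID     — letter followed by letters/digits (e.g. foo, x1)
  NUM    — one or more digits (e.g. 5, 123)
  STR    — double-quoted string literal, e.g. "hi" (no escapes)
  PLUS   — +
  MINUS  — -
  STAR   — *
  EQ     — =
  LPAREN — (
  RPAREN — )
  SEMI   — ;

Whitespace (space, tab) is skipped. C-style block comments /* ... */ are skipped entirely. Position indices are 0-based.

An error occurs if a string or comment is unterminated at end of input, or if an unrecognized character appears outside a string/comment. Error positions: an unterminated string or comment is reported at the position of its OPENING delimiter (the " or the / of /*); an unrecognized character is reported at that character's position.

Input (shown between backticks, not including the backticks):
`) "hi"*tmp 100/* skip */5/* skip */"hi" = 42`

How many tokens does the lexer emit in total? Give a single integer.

Answer: 9

Derivation:
pos=0: emit RPAREN ')'
pos=2: enter STRING mode
pos=2: emit STR "hi" (now at pos=6)
pos=6: emit STAR '*'
pos=7: emit ID 'tmp' (now at pos=10)
pos=11: emit NUM '100' (now at pos=14)
pos=14: enter COMMENT mode (saw '/*')
exit COMMENT mode (now at pos=24)
pos=24: emit NUM '5' (now at pos=25)
pos=25: enter COMMENT mode (saw '/*')
exit COMMENT mode (now at pos=35)
pos=35: enter STRING mode
pos=35: emit STR "hi" (now at pos=39)
pos=40: emit EQ '='
pos=42: emit NUM '42' (now at pos=44)
DONE. 9 tokens: [RPAREN, STR, STAR, ID, NUM, NUM, STR, EQ, NUM]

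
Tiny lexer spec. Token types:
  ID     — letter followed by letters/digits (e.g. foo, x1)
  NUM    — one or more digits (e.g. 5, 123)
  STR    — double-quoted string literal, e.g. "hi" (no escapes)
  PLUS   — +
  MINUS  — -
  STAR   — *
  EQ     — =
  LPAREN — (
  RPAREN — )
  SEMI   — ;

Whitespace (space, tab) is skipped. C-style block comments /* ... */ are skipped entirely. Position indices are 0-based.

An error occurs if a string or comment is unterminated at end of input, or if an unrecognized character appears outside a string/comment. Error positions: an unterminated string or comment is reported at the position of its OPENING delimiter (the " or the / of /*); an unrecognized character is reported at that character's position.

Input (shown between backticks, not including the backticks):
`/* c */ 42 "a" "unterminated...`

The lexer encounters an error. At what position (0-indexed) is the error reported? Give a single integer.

pos=0: enter COMMENT mode (saw '/*')
exit COMMENT mode (now at pos=7)
pos=8: emit NUM '42' (now at pos=10)
pos=11: enter STRING mode
pos=11: emit STR "a" (now at pos=14)
pos=15: enter STRING mode
pos=15: ERROR — unterminated string

Answer: 15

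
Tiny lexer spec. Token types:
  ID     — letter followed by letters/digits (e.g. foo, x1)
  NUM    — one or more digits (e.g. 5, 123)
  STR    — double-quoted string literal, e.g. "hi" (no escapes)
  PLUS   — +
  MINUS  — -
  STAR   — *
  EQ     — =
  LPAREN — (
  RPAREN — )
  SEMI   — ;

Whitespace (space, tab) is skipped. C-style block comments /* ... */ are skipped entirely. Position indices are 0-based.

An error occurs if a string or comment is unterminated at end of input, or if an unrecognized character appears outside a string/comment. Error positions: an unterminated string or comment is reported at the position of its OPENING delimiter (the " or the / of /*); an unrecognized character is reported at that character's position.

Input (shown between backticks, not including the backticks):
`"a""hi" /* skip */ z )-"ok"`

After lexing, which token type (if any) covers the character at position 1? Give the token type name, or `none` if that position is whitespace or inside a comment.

pos=0: enter STRING mode
pos=0: emit STR "a" (now at pos=3)
pos=3: enter STRING mode
pos=3: emit STR "hi" (now at pos=7)
pos=8: enter COMMENT mode (saw '/*')
exit COMMENT mode (now at pos=18)
pos=19: emit ID 'z' (now at pos=20)
pos=21: emit RPAREN ')'
pos=22: emit MINUS '-'
pos=23: enter STRING mode
pos=23: emit STR "ok" (now at pos=27)
DONE. 6 tokens: [STR, STR, ID, RPAREN, MINUS, STR]
Position 1: char is 'a' -> STR

Answer: STR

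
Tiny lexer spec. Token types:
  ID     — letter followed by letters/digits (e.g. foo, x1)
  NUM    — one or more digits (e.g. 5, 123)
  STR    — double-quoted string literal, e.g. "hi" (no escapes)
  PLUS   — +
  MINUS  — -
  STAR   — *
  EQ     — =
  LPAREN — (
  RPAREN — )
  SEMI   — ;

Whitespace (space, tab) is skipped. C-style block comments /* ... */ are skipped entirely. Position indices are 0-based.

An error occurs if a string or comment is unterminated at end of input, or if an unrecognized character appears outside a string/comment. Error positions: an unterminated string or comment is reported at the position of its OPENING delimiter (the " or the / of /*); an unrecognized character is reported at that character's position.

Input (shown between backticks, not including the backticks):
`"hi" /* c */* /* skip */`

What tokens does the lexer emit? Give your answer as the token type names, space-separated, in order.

pos=0: enter STRING mode
pos=0: emit STR "hi" (now at pos=4)
pos=5: enter COMMENT mode (saw '/*')
exit COMMENT mode (now at pos=12)
pos=12: emit STAR '*'
pos=14: enter COMMENT mode (saw '/*')
exit COMMENT mode (now at pos=24)
DONE. 2 tokens: [STR, STAR]

Answer: STR STAR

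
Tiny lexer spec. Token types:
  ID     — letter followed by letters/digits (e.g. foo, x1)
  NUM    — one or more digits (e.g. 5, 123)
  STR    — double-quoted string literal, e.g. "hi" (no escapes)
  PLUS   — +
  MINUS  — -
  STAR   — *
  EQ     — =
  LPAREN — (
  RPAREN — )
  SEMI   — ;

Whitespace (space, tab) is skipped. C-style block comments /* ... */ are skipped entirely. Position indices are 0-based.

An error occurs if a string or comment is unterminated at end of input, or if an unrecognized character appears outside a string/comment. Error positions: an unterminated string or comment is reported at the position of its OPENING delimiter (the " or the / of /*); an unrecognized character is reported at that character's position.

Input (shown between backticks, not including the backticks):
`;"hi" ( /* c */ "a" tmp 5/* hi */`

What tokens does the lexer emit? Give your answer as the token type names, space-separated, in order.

Answer: SEMI STR LPAREN STR ID NUM

Derivation:
pos=0: emit SEMI ';'
pos=1: enter STRING mode
pos=1: emit STR "hi" (now at pos=5)
pos=6: emit LPAREN '('
pos=8: enter COMMENT mode (saw '/*')
exit COMMENT mode (now at pos=15)
pos=16: enter STRING mode
pos=16: emit STR "a" (now at pos=19)
pos=20: emit ID 'tmp' (now at pos=23)
pos=24: emit NUM '5' (now at pos=25)
pos=25: enter COMMENT mode (saw '/*')
exit COMMENT mode (now at pos=33)
DONE. 6 tokens: [SEMI, STR, LPAREN, STR, ID, NUM]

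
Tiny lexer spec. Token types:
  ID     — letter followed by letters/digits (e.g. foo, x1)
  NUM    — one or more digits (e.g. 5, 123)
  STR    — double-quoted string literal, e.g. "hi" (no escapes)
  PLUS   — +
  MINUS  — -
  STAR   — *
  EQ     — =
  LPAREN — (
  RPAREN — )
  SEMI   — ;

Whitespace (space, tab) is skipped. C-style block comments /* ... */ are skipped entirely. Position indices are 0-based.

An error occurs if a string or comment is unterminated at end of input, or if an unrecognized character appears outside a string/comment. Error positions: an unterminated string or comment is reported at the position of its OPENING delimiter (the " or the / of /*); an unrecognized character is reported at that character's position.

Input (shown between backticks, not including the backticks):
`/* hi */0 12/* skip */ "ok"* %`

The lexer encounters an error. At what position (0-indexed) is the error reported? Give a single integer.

Answer: 29

Derivation:
pos=0: enter COMMENT mode (saw '/*')
exit COMMENT mode (now at pos=8)
pos=8: emit NUM '0' (now at pos=9)
pos=10: emit NUM '12' (now at pos=12)
pos=12: enter COMMENT mode (saw '/*')
exit COMMENT mode (now at pos=22)
pos=23: enter STRING mode
pos=23: emit STR "ok" (now at pos=27)
pos=27: emit STAR '*'
pos=29: ERROR — unrecognized char '%'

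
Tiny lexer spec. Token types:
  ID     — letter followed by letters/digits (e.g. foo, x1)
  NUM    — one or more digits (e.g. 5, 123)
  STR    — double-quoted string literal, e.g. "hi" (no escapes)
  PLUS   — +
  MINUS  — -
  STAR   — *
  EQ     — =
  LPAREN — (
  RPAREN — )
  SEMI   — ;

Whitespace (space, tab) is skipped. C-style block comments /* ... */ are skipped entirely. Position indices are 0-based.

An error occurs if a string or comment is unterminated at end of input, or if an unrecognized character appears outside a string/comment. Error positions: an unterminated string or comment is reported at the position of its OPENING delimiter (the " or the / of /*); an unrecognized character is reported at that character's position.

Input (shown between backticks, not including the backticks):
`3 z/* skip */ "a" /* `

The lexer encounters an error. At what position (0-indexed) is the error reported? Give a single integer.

pos=0: emit NUM '3' (now at pos=1)
pos=2: emit ID 'z' (now at pos=3)
pos=3: enter COMMENT mode (saw '/*')
exit COMMENT mode (now at pos=13)
pos=14: enter STRING mode
pos=14: emit STR "a" (now at pos=17)
pos=18: enter COMMENT mode (saw '/*')
pos=18: ERROR — unterminated comment (reached EOF)

Answer: 18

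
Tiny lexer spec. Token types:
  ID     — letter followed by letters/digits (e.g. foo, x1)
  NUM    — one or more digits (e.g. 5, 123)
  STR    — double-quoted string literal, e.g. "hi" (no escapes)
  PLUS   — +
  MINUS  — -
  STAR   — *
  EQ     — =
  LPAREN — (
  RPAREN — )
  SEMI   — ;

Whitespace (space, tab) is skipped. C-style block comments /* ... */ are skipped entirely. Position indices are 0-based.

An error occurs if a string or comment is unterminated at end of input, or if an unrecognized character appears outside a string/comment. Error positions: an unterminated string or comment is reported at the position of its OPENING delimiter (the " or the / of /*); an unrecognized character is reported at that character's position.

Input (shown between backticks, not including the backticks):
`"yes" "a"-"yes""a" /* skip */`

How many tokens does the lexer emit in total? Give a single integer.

Answer: 5

Derivation:
pos=0: enter STRING mode
pos=0: emit STR "yes" (now at pos=5)
pos=6: enter STRING mode
pos=6: emit STR "a" (now at pos=9)
pos=9: emit MINUS '-'
pos=10: enter STRING mode
pos=10: emit STR "yes" (now at pos=15)
pos=15: enter STRING mode
pos=15: emit STR "a" (now at pos=18)
pos=19: enter COMMENT mode (saw '/*')
exit COMMENT mode (now at pos=29)
DONE. 5 tokens: [STR, STR, MINUS, STR, STR]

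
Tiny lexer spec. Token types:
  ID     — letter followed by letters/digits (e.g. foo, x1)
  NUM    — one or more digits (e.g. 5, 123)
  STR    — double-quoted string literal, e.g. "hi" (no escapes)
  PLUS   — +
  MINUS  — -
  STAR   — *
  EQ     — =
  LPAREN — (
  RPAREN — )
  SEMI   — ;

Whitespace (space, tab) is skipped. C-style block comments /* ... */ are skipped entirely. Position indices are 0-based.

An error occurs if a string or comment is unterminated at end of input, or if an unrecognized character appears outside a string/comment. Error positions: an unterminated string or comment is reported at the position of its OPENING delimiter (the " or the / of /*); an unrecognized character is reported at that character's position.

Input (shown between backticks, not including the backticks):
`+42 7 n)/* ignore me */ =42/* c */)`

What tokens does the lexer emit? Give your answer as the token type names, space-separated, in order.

Answer: PLUS NUM NUM ID RPAREN EQ NUM RPAREN

Derivation:
pos=0: emit PLUS '+'
pos=1: emit NUM '42' (now at pos=3)
pos=4: emit NUM '7' (now at pos=5)
pos=6: emit ID 'n' (now at pos=7)
pos=7: emit RPAREN ')'
pos=8: enter COMMENT mode (saw '/*')
exit COMMENT mode (now at pos=23)
pos=24: emit EQ '='
pos=25: emit NUM '42' (now at pos=27)
pos=27: enter COMMENT mode (saw '/*')
exit COMMENT mode (now at pos=34)
pos=34: emit RPAREN ')'
DONE. 8 tokens: [PLUS, NUM, NUM, ID, RPAREN, EQ, NUM, RPAREN]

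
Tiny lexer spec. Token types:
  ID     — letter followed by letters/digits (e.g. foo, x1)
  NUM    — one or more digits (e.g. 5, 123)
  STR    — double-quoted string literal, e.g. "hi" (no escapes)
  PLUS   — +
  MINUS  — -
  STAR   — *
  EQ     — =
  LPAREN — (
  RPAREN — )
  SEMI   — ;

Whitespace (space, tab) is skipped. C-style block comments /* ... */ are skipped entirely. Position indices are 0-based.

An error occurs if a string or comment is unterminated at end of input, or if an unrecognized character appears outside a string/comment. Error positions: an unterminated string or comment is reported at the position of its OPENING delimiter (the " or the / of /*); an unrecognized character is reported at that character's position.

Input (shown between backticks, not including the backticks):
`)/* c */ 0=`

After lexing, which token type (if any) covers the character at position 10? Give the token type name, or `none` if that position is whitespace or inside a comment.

Answer: EQ

Derivation:
pos=0: emit RPAREN ')'
pos=1: enter COMMENT mode (saw '/*')
exit COMMENT mode (now at pos=8)
pos=9: emit NUM '0' (now at pos=10)
pos=10: emit EQ '='
DONE. 3 tokens: [RPAREN, NUM, EQ]
Position 10: char is '=' -> EQ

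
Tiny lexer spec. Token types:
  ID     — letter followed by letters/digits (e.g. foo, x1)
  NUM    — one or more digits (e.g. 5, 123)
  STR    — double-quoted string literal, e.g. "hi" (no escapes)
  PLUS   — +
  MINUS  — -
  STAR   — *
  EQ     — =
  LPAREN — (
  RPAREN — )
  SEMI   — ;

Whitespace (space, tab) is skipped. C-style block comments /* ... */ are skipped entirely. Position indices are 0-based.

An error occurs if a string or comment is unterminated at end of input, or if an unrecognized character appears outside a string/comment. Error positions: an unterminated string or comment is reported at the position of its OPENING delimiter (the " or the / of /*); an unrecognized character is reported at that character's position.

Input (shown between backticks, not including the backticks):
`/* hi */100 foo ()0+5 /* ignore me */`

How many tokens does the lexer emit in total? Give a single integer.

pos=0: enter COMMENT mode (saw '/*')
exit COMMENT mode (now at pos=8)
pos=8: emit NUM '100' (now at pos=11)
pos=12: emit ID 'foo' (now at pos=15)
pos=16: emit LPAREN '('
pos=17: emit RPAREN ')'
pos=18: emit NUM '0' (now at pos=19)
pos=19: emit PLUS '+'
pos=20: emit NUM '5' (now at pos=21)
pos=22: enter COMMENT mode (saw '/*')
exit COMMENT mode (now at pos=37)
DONE. 7 tokens: [NUM, ID, LPAREN, RPAREN, NUM, PLUS, NUM]

Answer: 7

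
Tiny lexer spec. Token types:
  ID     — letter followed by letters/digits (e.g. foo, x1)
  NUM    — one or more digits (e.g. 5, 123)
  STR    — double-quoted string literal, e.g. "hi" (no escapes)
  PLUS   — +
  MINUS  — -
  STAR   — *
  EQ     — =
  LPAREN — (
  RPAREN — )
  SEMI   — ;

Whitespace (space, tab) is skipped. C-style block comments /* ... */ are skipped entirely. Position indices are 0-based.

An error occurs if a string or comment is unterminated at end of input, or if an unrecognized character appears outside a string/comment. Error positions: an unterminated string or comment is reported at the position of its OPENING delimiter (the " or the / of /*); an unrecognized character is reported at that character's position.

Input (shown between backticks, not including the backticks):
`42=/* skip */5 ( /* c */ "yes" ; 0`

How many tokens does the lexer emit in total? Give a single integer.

pos=0: emit NUM '42' (now at pos=2)
pos=2: emit EQ '='
pos=3: enter COMMENT mode (saw '/*')
exit COMMENT mode (now at pos=13)
pos=13: emit NUM '5' (now at pos=14)
pos=15: emit LPAREN '('
pos=17: enter COMMENT mode (saw '/*')
exit COMMENT mode (now at pos=24)
pos=25: enter STRING mode
pos=25: emit STR "yes" (now at pos=30)
pos=31: emit SEMI ';'
pos=33: emit NUM '0' (now at pos=34)
DONE. 7 tokens: [NUM, EQ, NUM, LPAREN, STR, SEMI, NUM]

Answer: 7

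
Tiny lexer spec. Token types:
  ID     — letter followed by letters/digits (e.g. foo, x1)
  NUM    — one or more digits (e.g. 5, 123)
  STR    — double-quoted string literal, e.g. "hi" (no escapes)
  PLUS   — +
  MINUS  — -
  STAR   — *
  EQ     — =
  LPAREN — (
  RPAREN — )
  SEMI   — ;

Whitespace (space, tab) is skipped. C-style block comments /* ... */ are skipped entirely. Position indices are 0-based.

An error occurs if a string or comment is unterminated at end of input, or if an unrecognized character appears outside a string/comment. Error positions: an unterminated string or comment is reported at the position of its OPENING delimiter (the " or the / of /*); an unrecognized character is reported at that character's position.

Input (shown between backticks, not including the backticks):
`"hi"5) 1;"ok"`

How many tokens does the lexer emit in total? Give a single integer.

Answer: 6

Derivation:
pos=0: enter STRING mode
pos=0: emit STR "hi" (now at pos=4)
pos=4: emit NUM '5' (now at pos=5)
pos=5: emit RPAREN ')'
pos=7: emit NUM '1' (now at pos=8)
pos=8: emit SEMI ';'
pos=9: enter STRING mode
pos=9: emit STR "ok" (now at pos=13)
DONE. 6 tokens: [STR, NUM, RPAREN, NUM, SEMI, STR]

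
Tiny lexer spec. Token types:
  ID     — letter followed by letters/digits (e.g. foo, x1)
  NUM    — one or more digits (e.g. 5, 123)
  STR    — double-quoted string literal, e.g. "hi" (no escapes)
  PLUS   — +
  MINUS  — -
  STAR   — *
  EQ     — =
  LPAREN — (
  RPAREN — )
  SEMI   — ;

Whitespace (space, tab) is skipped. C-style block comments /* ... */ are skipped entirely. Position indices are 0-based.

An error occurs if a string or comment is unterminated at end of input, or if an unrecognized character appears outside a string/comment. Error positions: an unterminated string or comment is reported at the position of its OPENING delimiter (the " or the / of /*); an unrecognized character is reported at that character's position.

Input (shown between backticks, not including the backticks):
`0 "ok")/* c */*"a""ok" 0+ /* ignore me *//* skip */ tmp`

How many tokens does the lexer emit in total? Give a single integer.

Answer: 9

Derivation:
pos=0: emit NUM '0' (now at pos=1)
pos=2: enter STRING mode
pos=2: emit STR "ok" (now at pos=6)
pos=6: emit RPAREN ')'
pos=7: enter COMMENT mode (saw '/*')
exit COMMENT mode (now at pos=14)
pos=14: emit STAR '*'
pos=15: enter STRING mode
pos=15: emit STR "a" (now at pos=18)
pos=18: enter STRING mode
pos=18: emit STR "ok" (now at pos=22)
pos=23: emit NUM '0' (now at pos=24)
pos=24: emit PLUS '+'
pos=26: enter COMMENT mode (saw '/*')
exit COMMENT mode (now at pos=41)
pos=41: enter COMMENT mode (saw '/*')
exit COMMENT mode (now at pos=51)
pos=52: emit ID 'tmp' (now at pos=55)
DONE. 9 tokens: [NUM, STR, RPAREN, STAR, STR, STR, NUM, PLUS, ID]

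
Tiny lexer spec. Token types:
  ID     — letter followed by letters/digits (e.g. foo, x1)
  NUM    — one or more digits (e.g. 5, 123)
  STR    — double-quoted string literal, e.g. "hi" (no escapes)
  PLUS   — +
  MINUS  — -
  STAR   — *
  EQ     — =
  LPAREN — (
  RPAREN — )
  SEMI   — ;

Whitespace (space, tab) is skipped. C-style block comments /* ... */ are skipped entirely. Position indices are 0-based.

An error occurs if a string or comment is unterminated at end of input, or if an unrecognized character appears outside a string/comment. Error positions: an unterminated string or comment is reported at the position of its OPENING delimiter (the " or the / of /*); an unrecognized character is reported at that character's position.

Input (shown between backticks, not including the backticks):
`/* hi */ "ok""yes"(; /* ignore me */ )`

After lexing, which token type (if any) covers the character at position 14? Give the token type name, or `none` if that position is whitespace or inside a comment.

Answer: STR

Derivation:
pos=0: enter COMMENT mode (saw '/*')
exit COMMENT mode (now at pos=8)
pos=9: enter STRING mode
pos=9: emit STR "ok" (now at pos=13)
pos=13: enter STRING mode
pos=13: emit STR "yes" (now at pos=18)
pos=18: emit LPAREN '('
pos=19: emit SEMI ';'
pos=21: enter COMMENT mode (saw '/*')
exit COMMENT mode (now at pos=36)
pos=37: emit RPAREN ')'
DONE. 5 tokens: [STR, STR, LPAREN, SEMI, RPAREN]
Position 14: char is 'y' -> STR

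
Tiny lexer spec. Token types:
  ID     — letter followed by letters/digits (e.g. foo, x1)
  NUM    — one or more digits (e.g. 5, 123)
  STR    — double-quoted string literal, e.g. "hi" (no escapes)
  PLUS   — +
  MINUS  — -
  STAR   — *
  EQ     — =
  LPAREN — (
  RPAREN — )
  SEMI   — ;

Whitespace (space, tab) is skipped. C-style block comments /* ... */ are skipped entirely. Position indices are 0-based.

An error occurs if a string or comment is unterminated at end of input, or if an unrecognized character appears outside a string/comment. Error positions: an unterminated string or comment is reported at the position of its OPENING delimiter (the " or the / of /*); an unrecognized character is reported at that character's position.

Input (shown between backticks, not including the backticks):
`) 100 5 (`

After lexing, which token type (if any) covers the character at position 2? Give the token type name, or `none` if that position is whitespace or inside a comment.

pos=0: emit RPAREN ')'
pos=2: emit NUM '100' (now at pos=5)
pos=6: emit NUM '5' (now at pos=7)
pos=8: emit LPAREN '('
DONE. 4 tokens: [RPAREN, NUM, NUM, LPAREN]
Position 2: char is '1' -> NUM

Answer: NUM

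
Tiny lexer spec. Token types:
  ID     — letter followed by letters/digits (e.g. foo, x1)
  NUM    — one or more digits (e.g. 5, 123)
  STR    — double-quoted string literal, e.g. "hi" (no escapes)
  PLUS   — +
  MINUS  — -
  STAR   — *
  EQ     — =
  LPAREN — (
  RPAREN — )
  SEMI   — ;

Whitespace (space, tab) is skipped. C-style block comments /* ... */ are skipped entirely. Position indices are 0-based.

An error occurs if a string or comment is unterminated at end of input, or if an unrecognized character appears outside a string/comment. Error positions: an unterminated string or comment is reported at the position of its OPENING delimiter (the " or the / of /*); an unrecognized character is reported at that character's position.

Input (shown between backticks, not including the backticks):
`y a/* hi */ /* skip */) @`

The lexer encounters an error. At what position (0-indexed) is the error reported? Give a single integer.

pos=0: emit ID 'y' (now at pos=1)
pos=2: emit ID 'a' (now at pos=3)
pos=3: enter COMMENT mode (saw '/*')
exit COMMENT mode (now at pos=11)
pos=12: enter COMMENT mode (saw '/*')
exit COMMENT mode (now at pos=22)
pos=22: emit RPAREN ')'
pos=24: ERROR — unrecognized char '@'

Answer: 24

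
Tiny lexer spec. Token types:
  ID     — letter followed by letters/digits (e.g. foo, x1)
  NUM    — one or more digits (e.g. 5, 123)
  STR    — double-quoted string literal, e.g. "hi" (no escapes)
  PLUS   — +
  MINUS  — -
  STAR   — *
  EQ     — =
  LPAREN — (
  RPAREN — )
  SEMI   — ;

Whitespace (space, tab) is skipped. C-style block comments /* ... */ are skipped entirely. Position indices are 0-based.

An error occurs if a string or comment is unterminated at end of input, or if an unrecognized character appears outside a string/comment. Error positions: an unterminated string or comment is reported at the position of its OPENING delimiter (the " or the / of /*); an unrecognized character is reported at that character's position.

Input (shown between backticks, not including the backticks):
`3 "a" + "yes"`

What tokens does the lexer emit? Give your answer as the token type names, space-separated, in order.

Answer: NUM STR PLUS STR

Derivation:
pos=0: emit NUM '3' (now at pos=1)
pos=2: enter STRING mode
pos=2: emit STR "a" (now at pos=5)
pos=6: emit PLUS '+'
pos=8: enter STRING mode
pos=8: emit STR "yes" (now at pos=13)
DONE. 4 tokens: [NUM, STR, PLUS, STR]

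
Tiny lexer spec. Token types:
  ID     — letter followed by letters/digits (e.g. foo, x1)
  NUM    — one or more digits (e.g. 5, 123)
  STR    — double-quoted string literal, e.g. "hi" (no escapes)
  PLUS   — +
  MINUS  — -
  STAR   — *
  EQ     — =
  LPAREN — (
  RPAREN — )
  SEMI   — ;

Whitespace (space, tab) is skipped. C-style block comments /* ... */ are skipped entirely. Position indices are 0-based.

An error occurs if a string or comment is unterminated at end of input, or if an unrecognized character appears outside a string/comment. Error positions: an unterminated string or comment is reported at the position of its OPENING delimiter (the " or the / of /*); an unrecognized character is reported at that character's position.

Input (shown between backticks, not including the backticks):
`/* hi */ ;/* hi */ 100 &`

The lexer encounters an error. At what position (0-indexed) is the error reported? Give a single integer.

Answer: 23

Derivation:
pos=0: enter COMMENT mode (saw '/*')
exit COMMENT mode (now at pos=8)
pos=9: emit SEMI ';'
pos=10: enter COMMENT mode (saw '/*')
exit COMMENT mode (now at pos=18)
pos=19: emit NUM '100' (now at pos=22)
pos=23: ERROR — unrecognized char '&'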